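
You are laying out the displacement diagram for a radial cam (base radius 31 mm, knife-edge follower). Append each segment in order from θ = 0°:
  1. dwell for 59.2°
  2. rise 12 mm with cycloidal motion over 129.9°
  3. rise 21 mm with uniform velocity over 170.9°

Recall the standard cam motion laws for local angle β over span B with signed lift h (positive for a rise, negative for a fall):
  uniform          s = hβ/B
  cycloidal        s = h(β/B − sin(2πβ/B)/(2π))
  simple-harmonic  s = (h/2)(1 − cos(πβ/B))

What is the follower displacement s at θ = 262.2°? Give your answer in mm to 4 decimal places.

seg 1 [0°–59.2°] dwell: s stays 0.0000
seg 2 [59.2°–189.1°] cycloidal, h=12: full span → s += 12 → s = 12.0000
seg 3 [189.1°–360°] uniform, h=21: θ=262.2° here. β=73.1, B=170.9. 21·73.1/170.9 = 8.9824 → s = 20.9824

20.9824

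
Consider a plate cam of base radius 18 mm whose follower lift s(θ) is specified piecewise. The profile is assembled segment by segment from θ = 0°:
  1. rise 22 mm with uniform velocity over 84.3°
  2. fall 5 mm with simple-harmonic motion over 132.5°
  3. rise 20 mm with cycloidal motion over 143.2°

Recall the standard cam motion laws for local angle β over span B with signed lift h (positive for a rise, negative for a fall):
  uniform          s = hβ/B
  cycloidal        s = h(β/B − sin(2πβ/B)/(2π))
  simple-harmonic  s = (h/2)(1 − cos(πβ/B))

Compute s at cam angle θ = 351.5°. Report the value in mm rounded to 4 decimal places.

seg 1 [0°–84.3°] uniform, h=22: full span → s += 22 → s = 22.0000
seg 2 [84.3°–216.8°] simple-harmonic, h=-5: full span → s += -5 → s = 17.0000
seg 3 [216.8°–360°] cycloidal, h=20: θ=351.5° here. β=134.7, B=143.2. 20·(0.9406 − sin(2π·0.9406)/(2π)) = 19.9727 → s = 36.9727

36.9727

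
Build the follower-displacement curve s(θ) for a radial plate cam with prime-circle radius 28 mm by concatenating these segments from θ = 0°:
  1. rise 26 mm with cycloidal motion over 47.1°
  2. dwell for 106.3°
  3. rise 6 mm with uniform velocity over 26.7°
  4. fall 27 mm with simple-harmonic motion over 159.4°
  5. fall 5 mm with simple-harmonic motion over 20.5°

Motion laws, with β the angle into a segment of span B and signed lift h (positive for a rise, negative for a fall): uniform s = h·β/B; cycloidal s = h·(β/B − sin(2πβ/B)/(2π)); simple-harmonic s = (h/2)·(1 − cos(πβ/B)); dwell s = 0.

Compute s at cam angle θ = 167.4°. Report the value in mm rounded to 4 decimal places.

seg 1 [0°–47.1°] cycloidal, h=26: full span → s += 26 → s = 26.0000
seg 2 [47.1°–153.4°] dwell: s stays 26.0000
seg 3 [153.4°–180.1°] uniform, h=6: θ=167.4° here. β=14, B=26.7. 6·14/26.7 = 3.1461 → s = 29.1461

29.1461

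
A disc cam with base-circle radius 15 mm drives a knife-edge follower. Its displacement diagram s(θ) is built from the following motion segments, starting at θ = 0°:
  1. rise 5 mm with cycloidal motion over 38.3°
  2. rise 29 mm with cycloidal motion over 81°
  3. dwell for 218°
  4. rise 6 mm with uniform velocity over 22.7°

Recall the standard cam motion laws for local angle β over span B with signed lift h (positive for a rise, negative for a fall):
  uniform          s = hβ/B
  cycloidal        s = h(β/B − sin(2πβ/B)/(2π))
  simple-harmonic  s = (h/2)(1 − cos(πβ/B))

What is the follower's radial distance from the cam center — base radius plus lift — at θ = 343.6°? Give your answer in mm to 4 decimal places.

seg 1 [0°–38.3°] cycloidal, h=5: full span → s += 5 → s = 5.0000
seg 2 [38.3°–119.3°] cycloidal, h=29: full span → s += 29 → s = 34.0000
seg 3 [119.3°–337.3°] dwell: s stays 34.0000
seg 4 [337.3°–360°] uniform, h=6: θ=343.6° here. β=6.3, B=22.7. 6·6.3/22.7 = 1.6652 → s = 35.6652
radial distance = base radius + s = 15 + 35.6652 = 50.6652

50.6652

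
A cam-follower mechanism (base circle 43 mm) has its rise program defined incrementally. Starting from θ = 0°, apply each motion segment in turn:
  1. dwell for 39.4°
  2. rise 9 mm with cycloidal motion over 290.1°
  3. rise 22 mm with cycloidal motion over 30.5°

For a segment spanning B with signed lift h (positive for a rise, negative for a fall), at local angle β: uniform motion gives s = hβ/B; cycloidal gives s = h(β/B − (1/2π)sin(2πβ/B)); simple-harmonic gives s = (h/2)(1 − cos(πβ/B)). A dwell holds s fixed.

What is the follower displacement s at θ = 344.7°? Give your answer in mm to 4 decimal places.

seg 1 [0°–39.4°] dwell: s stays 0.0000
seg 2 [39.4°–329.5°] cycloidal, h=9: full span → s += 9 → s = 9.0000
seg 3 [329.5°–360°] cycloidal, h=22: θ=344.7° here. β=15.2, B=30.5. 22·(0.4984 − sin(2π·0.4984)/(2π)) = 10.9279 → s = 19.9279

19.9279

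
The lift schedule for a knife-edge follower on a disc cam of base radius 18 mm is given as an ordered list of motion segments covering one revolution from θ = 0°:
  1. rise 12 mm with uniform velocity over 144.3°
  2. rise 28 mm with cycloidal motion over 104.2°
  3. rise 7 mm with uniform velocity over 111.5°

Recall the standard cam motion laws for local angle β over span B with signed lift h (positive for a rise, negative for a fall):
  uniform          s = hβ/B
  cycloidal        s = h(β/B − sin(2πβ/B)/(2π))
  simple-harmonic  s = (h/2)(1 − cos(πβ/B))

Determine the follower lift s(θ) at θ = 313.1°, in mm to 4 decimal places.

seg 1 [0°–144.3°] uniform, h=12: full span → s += 12 → s = 12.0000
seg 2 [144.3°–248.5°] cycloidal, h=28: full span → s += 28 → s = 40.0000
seg 3 [248.5°–360°] uniform, h=7: θ=313.1° here. β=64.6, B=111.5. 7·64.6/111.5 = 4.0556 → s = 44.0556

44.0556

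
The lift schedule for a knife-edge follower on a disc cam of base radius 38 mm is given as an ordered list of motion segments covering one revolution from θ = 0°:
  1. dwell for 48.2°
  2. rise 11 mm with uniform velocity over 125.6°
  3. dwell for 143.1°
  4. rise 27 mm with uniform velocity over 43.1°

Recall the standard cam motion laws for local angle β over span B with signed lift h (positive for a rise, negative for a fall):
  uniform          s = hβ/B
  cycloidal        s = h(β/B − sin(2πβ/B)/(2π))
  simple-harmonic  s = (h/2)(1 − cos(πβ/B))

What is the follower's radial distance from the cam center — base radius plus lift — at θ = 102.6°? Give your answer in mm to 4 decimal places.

seg 1 [0°–48.2°] dwell: s stays 0.0000
seg 2 [48.2°–173.8°] uniform, h=11: θ=102.6° here. β=54.4, B=125.6. 11·54.4/125.6 = 4.7643 → s = 4.7643
radial distance = base radius + s = 38 + 4.7643 = 42.7643

42.7643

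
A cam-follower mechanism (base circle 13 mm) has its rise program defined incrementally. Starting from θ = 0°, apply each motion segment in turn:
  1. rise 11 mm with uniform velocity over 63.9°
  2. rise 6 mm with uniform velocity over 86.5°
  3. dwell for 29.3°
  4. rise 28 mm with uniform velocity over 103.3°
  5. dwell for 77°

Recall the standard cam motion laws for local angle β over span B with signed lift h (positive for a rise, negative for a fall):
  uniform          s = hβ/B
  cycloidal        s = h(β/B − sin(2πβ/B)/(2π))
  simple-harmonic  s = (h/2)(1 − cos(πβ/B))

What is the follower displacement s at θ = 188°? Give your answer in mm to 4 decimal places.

seg 1 [0°–63.9°] uniform, h=11: full span → s += 11 → s = 11.0000
seg 2 [63.9°–150.4°] uniform, h=6: full span → s += 6 → s = 17.0000
seg 3 [150.4°–179.7°] dwell: s stays 17.0000
seg 4 [179.7°–283°] uniform, h=28: θ=188° here. β=8.3, B=103.3. 28·8.3/103.3 = 2.2498 → s = 19.2498

19.2498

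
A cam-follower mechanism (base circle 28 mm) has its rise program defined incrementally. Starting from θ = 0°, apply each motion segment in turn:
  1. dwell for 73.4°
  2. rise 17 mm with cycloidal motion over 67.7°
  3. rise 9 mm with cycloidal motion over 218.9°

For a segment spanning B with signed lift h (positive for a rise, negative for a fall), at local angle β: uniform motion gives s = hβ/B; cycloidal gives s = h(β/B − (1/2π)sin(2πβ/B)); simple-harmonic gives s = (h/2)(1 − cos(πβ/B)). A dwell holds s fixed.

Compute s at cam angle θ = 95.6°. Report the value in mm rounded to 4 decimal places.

seg 1 [0°–73.4°] dwell: s stays 0.0000
seg 2 [73.4°–141.1°] cycloidal, h=17: θ=95.6° here. β=22.2, B=67.7. 17·(0.3279 − sin(2π·0.3279)/(2π)) = 3.1868 → s = 3.1868

3.1868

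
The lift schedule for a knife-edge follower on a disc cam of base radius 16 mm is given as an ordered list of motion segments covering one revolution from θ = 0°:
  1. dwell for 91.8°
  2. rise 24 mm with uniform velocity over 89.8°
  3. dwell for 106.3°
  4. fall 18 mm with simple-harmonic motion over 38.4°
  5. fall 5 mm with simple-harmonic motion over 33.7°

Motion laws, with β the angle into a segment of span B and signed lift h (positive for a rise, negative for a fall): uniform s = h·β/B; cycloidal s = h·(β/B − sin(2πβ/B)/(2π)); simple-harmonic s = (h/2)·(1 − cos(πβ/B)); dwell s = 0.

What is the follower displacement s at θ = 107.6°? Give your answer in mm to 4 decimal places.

seg 1 [0°–91.8°] dwell: s stays 0.0000
seg 2 [91.8°–181.6°] uniform, h=24: θ=107.6° here. β=15.8, B=89.8. 24·15.8/89.8 = 4.2227 → s = 4.2227

4.2227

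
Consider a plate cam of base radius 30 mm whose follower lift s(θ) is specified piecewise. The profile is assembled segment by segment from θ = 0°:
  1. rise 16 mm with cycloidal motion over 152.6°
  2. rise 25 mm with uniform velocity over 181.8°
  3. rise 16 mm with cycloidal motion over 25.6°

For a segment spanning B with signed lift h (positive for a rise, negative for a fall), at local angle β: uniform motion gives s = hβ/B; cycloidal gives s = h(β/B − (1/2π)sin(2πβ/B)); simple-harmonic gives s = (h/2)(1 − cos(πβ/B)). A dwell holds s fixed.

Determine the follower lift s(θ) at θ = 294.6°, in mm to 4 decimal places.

seg 1 [0°–152.6°] cycloidal, h=16: full span → s += 16 → s = 16.0000
seg 2 [152.6°–334.4°] uniform, h=25: θ=294.6° here. β=142, B=181.8. 25·142/181.8 = 19.5270 → s = 35.5270

35.5270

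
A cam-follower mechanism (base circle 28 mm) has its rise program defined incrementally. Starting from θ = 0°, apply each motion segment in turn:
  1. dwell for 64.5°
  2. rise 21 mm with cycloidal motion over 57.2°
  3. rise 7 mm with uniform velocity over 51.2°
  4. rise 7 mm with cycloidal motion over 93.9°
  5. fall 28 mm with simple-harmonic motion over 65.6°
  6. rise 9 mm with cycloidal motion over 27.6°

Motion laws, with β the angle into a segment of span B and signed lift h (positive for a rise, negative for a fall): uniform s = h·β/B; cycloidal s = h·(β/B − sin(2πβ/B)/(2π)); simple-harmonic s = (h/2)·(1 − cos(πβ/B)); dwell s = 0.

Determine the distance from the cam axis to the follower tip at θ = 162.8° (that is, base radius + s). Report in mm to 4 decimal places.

seg 1 [0°–64.5°] dwell: s stays 0.0000
seg 2 [64.5°–121.7°] cycloidal, h=21: full span → s += 21 → s = 21.0000
seg 3 [121.7°–172.9°] uniform, h=7: θ=162.8° here. β=41.1, B=51.2. 7·41.1/51.2 = 5.6191 → s = 26.6191
radial distance = base radius + s = 28 + 26.6191 = 54.6191

54.6191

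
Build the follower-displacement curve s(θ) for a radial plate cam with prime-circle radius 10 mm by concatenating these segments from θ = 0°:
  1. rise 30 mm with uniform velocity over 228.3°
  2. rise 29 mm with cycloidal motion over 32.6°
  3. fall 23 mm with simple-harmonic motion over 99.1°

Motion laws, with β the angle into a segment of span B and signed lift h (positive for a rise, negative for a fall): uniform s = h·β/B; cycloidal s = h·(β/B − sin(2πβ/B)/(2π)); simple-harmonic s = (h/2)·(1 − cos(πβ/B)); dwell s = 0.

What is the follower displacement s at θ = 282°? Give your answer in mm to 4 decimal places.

seg 1 [0°–228.3°] uniform, h=30: full span → s += 30 → s = 30.0000
seg 2 [228.3°–260.9°] cycloidal, h=29: full span → s += 29 → s = 59.0000
seg 3 [260.9°–360°] simple-harmonic, h=-23: θ=282° here. β=21.1, B=99.1. -23/2·(1 − cos(π·0.2129)) = -2.4782 → s = 56.5218

56.5218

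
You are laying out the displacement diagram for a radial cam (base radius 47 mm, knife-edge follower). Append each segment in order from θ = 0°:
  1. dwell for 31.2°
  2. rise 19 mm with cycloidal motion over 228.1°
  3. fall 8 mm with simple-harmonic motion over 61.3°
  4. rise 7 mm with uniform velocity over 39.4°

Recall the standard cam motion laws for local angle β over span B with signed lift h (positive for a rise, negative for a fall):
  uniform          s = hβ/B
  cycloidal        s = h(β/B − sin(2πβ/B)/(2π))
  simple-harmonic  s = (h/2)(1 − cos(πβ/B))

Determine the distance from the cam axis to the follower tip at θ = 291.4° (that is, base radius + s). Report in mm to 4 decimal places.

seg 1 [0°–31.2°] dwell: s stays 0.0000
seg 2 [31.2°–259.3°] cycloidal, h=19: full span → s += 19 → s = 19.0000
seg 3 [259.3°–320.6°] simple-harmonic, h=-8: θ=291.4° here. β=32.1, B=61.3. -8/2·(1 − cos(π·0.5237)) = -4.2970 → s = 14.7030
radial distance = base radius + s = 47 + 14.7030 = 61.7030

61.7030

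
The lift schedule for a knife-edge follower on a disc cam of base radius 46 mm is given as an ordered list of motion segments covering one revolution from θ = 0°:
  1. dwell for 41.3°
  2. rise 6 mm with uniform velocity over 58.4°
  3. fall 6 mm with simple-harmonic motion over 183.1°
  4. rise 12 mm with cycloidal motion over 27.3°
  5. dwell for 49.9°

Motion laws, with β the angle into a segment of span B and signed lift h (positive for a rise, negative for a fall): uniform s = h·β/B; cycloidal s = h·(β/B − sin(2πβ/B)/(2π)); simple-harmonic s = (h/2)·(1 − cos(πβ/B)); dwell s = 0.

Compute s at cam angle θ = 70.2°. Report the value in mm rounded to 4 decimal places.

seg 1 [0°–41.3°] dwell: s stays 0.0000
seg 2 [41.3°–99.7°] uniform, h=6: θ=70.2° here. β=28.9, B=58.4. 6·28.9/58.4 = 2.9692 → s = 2.9692

2.9692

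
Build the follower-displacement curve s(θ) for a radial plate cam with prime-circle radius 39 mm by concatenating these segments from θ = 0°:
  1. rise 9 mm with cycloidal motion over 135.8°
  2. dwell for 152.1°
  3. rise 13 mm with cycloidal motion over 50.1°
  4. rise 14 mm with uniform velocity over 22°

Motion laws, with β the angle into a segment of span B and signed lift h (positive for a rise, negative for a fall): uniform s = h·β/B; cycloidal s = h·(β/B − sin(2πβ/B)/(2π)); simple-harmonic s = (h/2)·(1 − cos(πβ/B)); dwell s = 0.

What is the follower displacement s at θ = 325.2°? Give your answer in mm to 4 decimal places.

seg 1 [0°–135.8°] cycloidal, h=9: full span → s += 9 → s = 9.0000
seg 2 [135.8°–287.9°] dwell: s stays 9.0000
seg 3 [287.9°–338°] cycloidal, h=13: θ=325.2° here. β=37.3, B=50.1. 13·(0.7445 − sin(2π·0.7445)/(2π)) = 11.7464 → s = 20.7464

20.7464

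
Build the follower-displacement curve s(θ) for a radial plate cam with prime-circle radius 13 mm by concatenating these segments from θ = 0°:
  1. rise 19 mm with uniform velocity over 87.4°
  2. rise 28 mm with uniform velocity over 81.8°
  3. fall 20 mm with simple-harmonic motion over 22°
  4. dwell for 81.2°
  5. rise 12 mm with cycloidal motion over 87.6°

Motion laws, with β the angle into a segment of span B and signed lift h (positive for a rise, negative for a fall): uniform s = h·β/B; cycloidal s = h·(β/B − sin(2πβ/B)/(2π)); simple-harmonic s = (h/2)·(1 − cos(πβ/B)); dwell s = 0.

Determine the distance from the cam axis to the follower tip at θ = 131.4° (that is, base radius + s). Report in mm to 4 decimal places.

seg 1 [0°–87.4°] uniform, h=19: full span → s += 19 → s = 19.0000
seg 2 [87.4°–169.2°] uniform, h=28: θ=131.4° here. β=44, B=81.8. 28·44/81.8 = 15.0611 → s = 34.0611
radial distance = base radius + s = 13 + 34.0611 = 47.0611

47.0611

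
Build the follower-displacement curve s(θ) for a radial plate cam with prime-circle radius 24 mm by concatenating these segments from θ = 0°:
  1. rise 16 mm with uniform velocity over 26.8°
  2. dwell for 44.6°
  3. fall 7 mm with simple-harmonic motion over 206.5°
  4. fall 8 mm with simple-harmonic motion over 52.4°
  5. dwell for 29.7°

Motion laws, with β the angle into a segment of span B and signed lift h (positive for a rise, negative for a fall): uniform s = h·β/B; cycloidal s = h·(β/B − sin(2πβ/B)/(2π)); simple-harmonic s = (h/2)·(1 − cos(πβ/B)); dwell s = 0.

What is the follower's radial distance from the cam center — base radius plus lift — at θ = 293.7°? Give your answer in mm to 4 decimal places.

seg 1 [0°–26.8°] uniform, h=16: full span → s += 16 → s = 16.0000
seg 2 [26.8°–71.4°] dwell: s stays 16.0000
seg 3 [71.4°–277.9°] simple-harmonic, h=-7: full span → s += -7 → s = 9.0000
seg 4 [277.9°–330.3°] simple-harmonic, h=-8: θ=293.7° here. β=15.8, B=52.4. -8/2·(1 − cos(π·0.3015)) = -1.6644 → s = 7.3356
radial distance = base radius + s = 24 + 7.3356 = 31.3356

31.3356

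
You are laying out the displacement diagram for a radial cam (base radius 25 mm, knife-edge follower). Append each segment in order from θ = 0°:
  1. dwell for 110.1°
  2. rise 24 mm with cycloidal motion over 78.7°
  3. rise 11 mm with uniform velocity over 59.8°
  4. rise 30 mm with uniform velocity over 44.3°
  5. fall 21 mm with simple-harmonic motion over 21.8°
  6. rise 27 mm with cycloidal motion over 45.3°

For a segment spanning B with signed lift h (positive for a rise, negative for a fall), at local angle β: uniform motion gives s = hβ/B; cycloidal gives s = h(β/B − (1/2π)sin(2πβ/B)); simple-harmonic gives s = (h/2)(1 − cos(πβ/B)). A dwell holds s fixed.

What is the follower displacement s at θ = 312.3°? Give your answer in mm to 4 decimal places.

seg 1 [0°–110.1°] dwell: s stays 0.0000
seg 2 [110.1°–188.8°] cycloidal, h=24: full span → s += 24 → s = 24.0000
seg 3 [188.8°–248.6°] uniform, h=11: full span → s += 11 → s = 35.0000
seg 4 [248.6°–292.9°] uniform, h=30: full span → s += 30 → s = 65.0000
seg 5 [292.9°–314.7°] simple-harmonic, h=-21: θ=312.3° here. β=19.4, B=21.8. -21/2·(1 − cos(π·0.8899)) = -20.3782 → s = 44.6218

44.6218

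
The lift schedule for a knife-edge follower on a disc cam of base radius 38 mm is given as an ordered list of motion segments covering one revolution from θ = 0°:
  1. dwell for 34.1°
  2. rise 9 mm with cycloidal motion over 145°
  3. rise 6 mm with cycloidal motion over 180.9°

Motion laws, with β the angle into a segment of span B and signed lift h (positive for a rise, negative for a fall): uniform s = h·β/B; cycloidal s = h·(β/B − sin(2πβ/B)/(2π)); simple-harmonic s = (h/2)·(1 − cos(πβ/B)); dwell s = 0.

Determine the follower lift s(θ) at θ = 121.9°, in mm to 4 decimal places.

seg 1 [0°–34.1°] dwell: s stays 0.0000
seg 2 [34.1°–179.1°] cycloidal, h=9: θ=121.9° here. β=87.8, B=145. 9·(0.6055 − sin(2π·0.6055)/(2π)) = 6.3313 → s = 6.3313

6.3313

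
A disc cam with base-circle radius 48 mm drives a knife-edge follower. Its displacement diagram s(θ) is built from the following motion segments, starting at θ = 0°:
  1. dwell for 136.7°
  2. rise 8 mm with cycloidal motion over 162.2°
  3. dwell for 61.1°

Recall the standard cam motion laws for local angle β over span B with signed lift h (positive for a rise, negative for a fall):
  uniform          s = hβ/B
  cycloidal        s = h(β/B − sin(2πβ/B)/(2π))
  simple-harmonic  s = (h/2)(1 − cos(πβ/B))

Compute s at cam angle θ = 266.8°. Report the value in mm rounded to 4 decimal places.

seg 1 [0°–136.7°] dwell: s stays 0.0000
seg 2 [136.7°–298.9°] cycloidal, h=8: θ=266.8° here. β=130.1, B=162.2. 8·(0.8021 − sin(2π·0.8021)/(2π)) = 7.6224 → s = 7.6224

7.6224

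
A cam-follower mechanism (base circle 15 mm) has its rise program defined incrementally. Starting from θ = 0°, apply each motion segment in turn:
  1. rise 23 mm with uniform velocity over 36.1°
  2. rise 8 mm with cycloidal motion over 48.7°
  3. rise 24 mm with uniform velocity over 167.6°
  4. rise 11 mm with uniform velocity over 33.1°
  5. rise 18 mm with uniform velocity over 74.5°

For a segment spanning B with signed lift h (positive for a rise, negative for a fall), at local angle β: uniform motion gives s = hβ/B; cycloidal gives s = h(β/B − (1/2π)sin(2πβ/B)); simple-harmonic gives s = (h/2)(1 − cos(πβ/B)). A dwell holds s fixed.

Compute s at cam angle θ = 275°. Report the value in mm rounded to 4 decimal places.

seg 1 [0°–36.1°] uniform, h=23: full span → s += 23 → s = 23.0000
seg 2 [36.1°–84.8°] cycloidal, h=8: full span → s += 8 → s = 31.0000
seg 3 [84.8°–252.4°] uniform, h=24: full span → s += 24 → s = 55.0000
seg 4 [252.4°–285.5°] uniform, h=11: θ=275° here. β=22.6, B=33.1. 11·22.6/33.1 = 7.5106 → s = 62.5106

62.5106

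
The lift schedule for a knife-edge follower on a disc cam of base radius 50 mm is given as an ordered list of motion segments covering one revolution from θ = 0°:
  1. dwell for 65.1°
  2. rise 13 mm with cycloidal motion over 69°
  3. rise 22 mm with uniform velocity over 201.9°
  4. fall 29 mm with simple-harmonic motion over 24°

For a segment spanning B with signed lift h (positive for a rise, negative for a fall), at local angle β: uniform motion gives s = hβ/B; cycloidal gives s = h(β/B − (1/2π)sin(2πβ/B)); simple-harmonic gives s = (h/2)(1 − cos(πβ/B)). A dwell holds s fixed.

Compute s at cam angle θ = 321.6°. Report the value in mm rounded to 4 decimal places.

seg 1 [0°–65.1°] dwell: s stays 0.0000
seg 2 [65.1°–134.1°] cycloidal, h=13: full span → s += 13 → s = 13.0000
seg 3 [134.1°–336°] uniform, h=22: θ=321.6° here. β=187.5, B=201.9. 22·187.5/201.9 = 20.4309 → s = 33.4309

33.4309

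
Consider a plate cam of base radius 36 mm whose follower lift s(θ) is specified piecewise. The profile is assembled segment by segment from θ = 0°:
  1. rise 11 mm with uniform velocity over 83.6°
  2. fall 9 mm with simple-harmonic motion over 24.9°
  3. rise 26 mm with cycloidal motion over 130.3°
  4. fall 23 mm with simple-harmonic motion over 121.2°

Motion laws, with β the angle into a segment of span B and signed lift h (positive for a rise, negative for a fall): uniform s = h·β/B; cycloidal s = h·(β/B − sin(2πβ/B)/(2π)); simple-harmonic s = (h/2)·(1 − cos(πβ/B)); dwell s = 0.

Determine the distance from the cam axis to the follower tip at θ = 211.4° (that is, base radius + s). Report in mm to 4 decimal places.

seg 1 [0°–83.6°] uniform, h=11: full span → s += 11 → s = 11.0000
seg 2 [83.6°–108.5°] simple-harmonic, h=-9: full span → s += -9 → s = 2.0000
seg 3 [108.5°–238.8°] cycloidal, h=26: θ=211.4° here. β=102.9, B=130.3. 26·(0.7897 − sin(2π·0.7897)/(2π)) = 24.5425 → s = 26.5425
radial distance = base radius + s = 36 + 26.5425 = 62.5425

62.5425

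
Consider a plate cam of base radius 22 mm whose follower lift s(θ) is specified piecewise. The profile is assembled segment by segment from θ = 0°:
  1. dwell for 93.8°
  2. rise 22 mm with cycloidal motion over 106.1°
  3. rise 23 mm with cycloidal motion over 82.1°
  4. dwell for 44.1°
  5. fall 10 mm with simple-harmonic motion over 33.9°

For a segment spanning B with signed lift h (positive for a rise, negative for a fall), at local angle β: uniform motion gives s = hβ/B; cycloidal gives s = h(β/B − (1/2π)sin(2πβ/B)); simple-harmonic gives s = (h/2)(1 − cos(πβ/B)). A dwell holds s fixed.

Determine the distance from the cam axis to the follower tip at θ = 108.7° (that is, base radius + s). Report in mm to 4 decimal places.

seg 1 [0°–93.8°] dwell: s stays 0.0000
seg 2 [93.8°–199.9°] cycloidal, h=22: θ=108.7° here. β=14.9, B=106.1. 22·(0.1404 − sin(2π·0.1404)/(2π)) = 0.3856 → s = 0.3856
radial distance = base radius + s = 22 + 0.3856 = 22.3856

22.3856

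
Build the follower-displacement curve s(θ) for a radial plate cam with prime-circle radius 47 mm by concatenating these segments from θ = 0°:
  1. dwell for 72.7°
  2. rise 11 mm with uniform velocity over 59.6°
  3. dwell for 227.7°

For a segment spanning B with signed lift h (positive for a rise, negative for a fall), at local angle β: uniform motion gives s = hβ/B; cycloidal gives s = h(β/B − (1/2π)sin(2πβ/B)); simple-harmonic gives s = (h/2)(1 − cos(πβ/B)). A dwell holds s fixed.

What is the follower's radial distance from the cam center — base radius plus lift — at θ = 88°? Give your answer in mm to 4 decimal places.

seg 1 [0°–72.7°] dwell: s stays 0.0000
seg 2 [72.7°–132.3°] uniform, h=11: θ=88° here. β=15.3, B=59.6. 11·15.3/59.6 = 2.8238 → s = 2.8238
radial distance = base radius + s = 47 + 2.8238 = 49.8238

49.8238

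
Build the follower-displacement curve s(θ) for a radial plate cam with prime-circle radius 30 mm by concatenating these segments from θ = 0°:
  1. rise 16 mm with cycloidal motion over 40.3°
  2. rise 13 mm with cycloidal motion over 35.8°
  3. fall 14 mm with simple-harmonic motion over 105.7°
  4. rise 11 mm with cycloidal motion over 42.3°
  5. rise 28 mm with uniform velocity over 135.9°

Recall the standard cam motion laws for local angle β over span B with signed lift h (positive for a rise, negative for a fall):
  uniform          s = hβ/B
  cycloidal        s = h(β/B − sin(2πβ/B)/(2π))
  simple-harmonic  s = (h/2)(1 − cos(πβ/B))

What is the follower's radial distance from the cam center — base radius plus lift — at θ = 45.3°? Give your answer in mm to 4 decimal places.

seg 1 [0°–40.3°] cycloidal, h=16: full span → s += 16 → s = 16.0000
seg 2 [40.3°–76.1°] cycloidal, h=13: θ=45.3° here. β=5, B=35.8. 13·(0.1397 − sin(2π·0.1397)/(2π)) = 0.2242 → s = 16.2242
radial distance = base radius + s = 30 + 16.2242 = 46.2242

46.2242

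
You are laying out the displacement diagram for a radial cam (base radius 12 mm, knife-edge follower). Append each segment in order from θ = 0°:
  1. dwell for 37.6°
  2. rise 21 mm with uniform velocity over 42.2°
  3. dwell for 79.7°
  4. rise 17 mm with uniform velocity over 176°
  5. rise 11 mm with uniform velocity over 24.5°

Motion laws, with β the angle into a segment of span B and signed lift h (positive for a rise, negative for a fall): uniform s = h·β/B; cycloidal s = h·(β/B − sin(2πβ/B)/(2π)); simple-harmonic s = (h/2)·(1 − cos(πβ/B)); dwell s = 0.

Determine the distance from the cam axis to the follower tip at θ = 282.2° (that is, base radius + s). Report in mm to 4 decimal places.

seg 1 [0°–37.6°] dwell: s stays 0.0000
seg 2 [37.6°–79.8°] uniform, h=21: full span → s += 21 → s = 21.0000
seg 3 [79.8°–159.5°] dwell: s stays 21.0000
seg 4 [159.5°–335.5°] uniform, h=17: θ=282.2° here. β=122.7, B=176. 17·122.7/176 = 11.8517 → s = 32.8517
radial distance = base radius + s = 12 + 32.8517 = 44.8517

44.8517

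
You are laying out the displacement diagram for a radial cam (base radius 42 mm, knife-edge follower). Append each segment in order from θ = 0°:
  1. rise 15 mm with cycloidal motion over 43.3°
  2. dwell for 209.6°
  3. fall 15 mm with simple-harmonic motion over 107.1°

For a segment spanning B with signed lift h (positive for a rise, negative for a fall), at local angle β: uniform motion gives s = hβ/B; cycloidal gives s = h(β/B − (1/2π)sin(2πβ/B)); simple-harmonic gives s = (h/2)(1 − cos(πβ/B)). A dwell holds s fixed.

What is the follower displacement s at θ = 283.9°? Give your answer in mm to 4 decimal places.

seg 1 [0°–43.3°] cycloidal, h=15: full span → s += 15 → s = 15.0000
seg 2 [43.3°–252.9°] dwell: s stays 15.0000
seg 3 [252.9°–360°] simple-harmonic, h=-15: θ=283.9° here. β=31, B=107.1. -15/2·(1 − cos(π·0.2894)) = -2.8929 → s = 12.1071

12.1071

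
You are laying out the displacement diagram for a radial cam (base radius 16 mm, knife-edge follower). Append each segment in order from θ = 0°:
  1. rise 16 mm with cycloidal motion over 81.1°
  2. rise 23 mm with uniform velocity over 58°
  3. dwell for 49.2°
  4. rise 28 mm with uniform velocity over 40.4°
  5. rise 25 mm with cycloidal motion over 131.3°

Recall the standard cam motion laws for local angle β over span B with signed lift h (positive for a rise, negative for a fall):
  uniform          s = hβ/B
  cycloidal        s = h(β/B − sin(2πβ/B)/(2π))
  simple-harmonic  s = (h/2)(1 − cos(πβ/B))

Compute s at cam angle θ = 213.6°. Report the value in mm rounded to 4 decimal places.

seg 1 [0°–81.1°] cycloidal, h=16: full span → s += 16 → s = 16.0000
seg 2 [81.1°–139.1°] uniform, h=23: full span → s += 23 → s = 39.0000
seg 3 [139.1°–188.3°] dwell: s stays 39.0000
seg 4 [188.3°–228.7°] uniform, h=28: θ=213.6° here. β=25.3, B=40.4. 28·25.3/40.4 = 17.5347 → s = 56.5347

56.5347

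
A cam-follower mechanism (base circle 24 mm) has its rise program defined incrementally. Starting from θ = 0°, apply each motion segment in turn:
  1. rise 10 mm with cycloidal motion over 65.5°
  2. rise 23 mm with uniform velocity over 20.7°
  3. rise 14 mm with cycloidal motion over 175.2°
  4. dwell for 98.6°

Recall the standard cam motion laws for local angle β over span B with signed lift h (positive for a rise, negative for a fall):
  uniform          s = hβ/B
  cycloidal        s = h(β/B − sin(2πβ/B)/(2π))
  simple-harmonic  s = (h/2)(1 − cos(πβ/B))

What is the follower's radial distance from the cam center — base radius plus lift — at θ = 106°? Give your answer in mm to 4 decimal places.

seg 1 [0°–65.5°] cycloidal, h=10: full span → s += 10 → s = 10.0000
seg 2 [65.5°–86.2°] uniform, h=23: full span → s += 23 → s = 33.0000
seg 3 [86.2°–261.4°] cycloidal, h=14: θ=106° here. β=19.8, B=175.2. 14·(0.1130 − sin(2π·0.1130)/(2π)) = 0.1297 → s = 33.1297
radial distance = base radius + s = 24 + 33.1297 = 57.1297

57.1297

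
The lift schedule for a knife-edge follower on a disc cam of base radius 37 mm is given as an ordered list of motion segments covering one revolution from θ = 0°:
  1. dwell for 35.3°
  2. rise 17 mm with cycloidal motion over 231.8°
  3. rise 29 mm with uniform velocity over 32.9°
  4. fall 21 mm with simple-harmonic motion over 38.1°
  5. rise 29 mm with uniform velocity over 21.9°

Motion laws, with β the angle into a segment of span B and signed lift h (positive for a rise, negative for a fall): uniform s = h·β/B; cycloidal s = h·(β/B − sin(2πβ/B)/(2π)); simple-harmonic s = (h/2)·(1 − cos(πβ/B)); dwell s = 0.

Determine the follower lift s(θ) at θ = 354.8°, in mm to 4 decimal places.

seg 1 [0°–35.3°] dwell: s stays 0.0000
seg 2 [35.3°–267.1°] cycloidal, h=17: full span → s += 17 → s = 17.0000
seg 3 [267.1°–300°] uniform, h=29: full span → s += 29 → s = 46.0000
seg 4 [300°–338.1°] simple-harmonic, h=-21: full span → s += -21 → s = 25.0000
seg 5 [338.1°–360°] uniform, h=29: θ=354.8° here. β=16.7, B=21.9. 29·16.7/21.9 = 22.1142 → s = 47.1142

47.1142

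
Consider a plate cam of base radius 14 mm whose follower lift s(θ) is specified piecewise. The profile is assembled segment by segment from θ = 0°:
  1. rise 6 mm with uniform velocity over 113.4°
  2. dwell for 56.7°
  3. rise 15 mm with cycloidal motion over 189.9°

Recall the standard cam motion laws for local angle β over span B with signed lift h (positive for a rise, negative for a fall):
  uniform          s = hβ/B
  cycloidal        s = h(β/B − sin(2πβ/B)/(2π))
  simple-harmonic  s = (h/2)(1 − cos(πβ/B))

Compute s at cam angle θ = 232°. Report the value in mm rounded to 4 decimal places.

seg 1 [0°–113.4°] uniform, h=6: full span → s += 6 → s = 6.0000
seg 2 [113.4°–170.1°] dwell: s stays 6.0000
seg 3 [170.1°–360°] cycloidal, h=15: θ=232° here. β=61.9, B=189.9. 15·(0.3260 − sin(2π·0.3260)/(2π)) = 2.7689 → s = 8.7689

8.7689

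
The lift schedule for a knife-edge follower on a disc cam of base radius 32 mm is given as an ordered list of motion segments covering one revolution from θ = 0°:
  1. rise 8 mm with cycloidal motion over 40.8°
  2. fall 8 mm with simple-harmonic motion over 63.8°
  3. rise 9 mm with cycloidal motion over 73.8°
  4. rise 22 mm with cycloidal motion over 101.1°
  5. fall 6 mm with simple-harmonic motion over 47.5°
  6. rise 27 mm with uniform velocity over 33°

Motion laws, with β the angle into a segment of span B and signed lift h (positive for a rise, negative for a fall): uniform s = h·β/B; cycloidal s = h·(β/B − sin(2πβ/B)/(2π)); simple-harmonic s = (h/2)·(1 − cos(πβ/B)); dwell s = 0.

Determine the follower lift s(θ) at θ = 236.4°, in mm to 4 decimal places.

seg 1 [0°–40.8°] cycloidal, h=8: full span → s += 8 → s = 8.0000
seg 2 [40.8°–104.6°] simple-harmonic, h=-8: full span → s += -8 → s = 0.0000
seg 3 [104.6°–178.4°] cycloidal, h=9: full span → s += 9 → s = 9.0000
seg 4 [178.4°–279.5°] cycloidal, h=22: θ=236.4° here. β=58, B=101.1. 22·(0.5737 − sin(2π·0.5737)/(2π)) = 14.1850 → s = 23.1850

23.1850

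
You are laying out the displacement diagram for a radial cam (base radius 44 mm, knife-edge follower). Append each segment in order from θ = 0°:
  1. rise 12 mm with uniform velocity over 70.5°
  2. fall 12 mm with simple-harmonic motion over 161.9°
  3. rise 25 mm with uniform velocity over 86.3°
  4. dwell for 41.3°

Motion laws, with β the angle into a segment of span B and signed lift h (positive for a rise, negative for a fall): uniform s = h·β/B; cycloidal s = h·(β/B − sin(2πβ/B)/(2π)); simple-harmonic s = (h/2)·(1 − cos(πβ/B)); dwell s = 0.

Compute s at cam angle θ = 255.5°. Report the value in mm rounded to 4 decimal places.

seg 1 [0°–70.5°] uniform, h=12: full span → s += 12 → s = 12.0000
seg 2 [70.5°–232.4°] simple-harmonic, h=-12: full span → s += -12 → s = 0.0000
seg 3 [232.4°–318.7°] uniform, h=25: θ=255.5° here. β=23.1, B=86.3. 25·23.1/86.3 = 6.6918 → s = 6.6918

6.6918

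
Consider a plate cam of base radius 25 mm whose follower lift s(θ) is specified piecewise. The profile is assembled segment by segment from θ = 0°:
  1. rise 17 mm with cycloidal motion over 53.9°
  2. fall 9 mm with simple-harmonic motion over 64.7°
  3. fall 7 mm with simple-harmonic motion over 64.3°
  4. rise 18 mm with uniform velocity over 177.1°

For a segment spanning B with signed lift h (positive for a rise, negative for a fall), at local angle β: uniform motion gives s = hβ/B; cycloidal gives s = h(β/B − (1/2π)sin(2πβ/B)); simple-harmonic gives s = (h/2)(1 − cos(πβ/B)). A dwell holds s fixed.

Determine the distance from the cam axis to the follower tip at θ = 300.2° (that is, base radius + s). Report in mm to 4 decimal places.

seg 1 [0°–53.9°] cycloidal, h=17: full span → s += 17 → s = 17.0000
seg 2 [53.9°–118.6°] simple-harmonic, h=-9: full span → s += -9 → s = 8.0000
seg 3 [118.6°–182.9°] simple-harmonic, h=-7: full span → s += -7 → s = 1.0000
seg 4 [182.9°–360°] uniform, h=18: θ=300.2° here. β=117.3, B=177.1. 18·117.3/177.1 = 11.9221 → s = 12.9221
radial distance = base radius + s = 25 + 12.9221 = 37.9221

37.9221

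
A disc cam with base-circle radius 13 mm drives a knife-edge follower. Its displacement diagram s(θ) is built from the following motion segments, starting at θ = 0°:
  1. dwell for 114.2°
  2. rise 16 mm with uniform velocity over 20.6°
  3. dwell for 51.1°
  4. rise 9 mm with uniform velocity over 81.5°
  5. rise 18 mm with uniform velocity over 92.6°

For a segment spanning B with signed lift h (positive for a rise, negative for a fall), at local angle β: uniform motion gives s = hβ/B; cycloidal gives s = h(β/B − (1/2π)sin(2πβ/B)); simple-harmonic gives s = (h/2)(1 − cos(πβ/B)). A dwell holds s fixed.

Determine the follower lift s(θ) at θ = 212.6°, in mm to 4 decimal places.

seg 1 [0°–114.2°] dwell: s stays 0.0000
seg 2 [114.2°–134.8°] uniform, h=16: full span → s += 16 → s = 16.0000
seg 3 [134.8°–185.9°] dwell: s stays 16.0000
seg 4 [185.9°–267.4°] uniform, h=9: θ=212.6° here. β=26.7, B=81.5. 9·26.7/81.5 = 2.9485 → s = 18.9485

18.9485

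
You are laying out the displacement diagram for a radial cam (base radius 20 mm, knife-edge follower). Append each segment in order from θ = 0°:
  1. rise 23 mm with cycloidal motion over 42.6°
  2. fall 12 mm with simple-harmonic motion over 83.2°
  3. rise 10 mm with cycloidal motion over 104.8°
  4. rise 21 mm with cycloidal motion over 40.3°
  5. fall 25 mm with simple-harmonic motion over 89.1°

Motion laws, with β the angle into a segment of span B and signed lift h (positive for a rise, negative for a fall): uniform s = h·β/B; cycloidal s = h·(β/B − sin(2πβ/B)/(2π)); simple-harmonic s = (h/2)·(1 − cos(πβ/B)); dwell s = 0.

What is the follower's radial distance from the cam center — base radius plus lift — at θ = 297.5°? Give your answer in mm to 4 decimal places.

seg 1 [0°–42.6°] cycloidal, h=23: full span → s += 23 → s = 23.0000
seg 2 [42.6°–125.8°] simple-harmonic, h=-12: full span → s += -12 → s = 11.0000
seg 3 [125.8°–230.6°] cycloidal, h=10: full span → s += 10 → s = 21.0000
seg 4 [230.6°–270.9°] cycloidal, h=21: full span → s += 21 → s = 42.0000
seg 5 [270.9°–360°] simple-harmonic, h=-25: θ=297.5° here. β=26.6, B=89.1. -25/2·(1 − cos(π·0.2985)) = -5.1064 → s = 36.8936
radial distance = base radius + s = 20 + 36.8936 = 56.8936

56.8936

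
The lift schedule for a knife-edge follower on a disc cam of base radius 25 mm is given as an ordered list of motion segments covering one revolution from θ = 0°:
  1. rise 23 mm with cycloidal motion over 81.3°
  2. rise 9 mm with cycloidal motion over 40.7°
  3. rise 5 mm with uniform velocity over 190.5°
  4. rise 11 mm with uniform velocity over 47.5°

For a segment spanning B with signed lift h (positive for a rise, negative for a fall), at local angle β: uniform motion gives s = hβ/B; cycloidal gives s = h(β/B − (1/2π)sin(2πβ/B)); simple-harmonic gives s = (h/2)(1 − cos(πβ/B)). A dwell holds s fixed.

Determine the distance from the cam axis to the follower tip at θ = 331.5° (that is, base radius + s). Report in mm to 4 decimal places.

seg 1 [0°–81.3°] cycloidal, h=23: full span → s += 23 → s = 23.0000
seg 2 [81.3°–122°] cycloidal, h=9: full span → s += 9 → s = 32.0000
seg 3 [122°–312.5°] uniform, h=5: full span → s += 5 → s = 37.0000
seg 4 [312.5°–360°] uniform, h=11: θ=331.5° here. β=19, B=47.5. 11·19/47.5 = 4.4000 → s = 41.4000
radial distance = base radius + s = 25 + 41.4000 = 66.4000

66.4000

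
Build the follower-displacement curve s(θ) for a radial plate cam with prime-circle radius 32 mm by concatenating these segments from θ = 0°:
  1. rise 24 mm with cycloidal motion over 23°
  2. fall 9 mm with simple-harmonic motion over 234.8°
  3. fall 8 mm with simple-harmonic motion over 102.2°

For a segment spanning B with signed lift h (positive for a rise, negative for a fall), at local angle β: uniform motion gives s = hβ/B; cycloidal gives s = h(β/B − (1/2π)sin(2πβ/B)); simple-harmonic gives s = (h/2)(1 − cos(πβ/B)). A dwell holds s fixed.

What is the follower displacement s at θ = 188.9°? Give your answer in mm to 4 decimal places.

seg 1 [0°–23°] cycloidal, h=24: full span → s += 24 → s = 24.0000
seg 2 [23°–257.8°] simple-harmonic, h=-9: θ=188.9° here. β=165.9, B=234.8. -9/2·(1 − cos(π·0.7066)) = -7.2195 → s = 16.7805

16.7805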